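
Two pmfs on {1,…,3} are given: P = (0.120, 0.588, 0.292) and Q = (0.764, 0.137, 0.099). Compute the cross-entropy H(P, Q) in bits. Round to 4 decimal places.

2.7071 bits

H(P,Q) = −Σ p·log₂ q.
  −0.120·log₂(0.764) = 0.04660
  −0.588·log₂(0.137) = 1.68624
  −0.292·log₂(0.099) = 0.97424
H(P,Q) = 2.7071 bits.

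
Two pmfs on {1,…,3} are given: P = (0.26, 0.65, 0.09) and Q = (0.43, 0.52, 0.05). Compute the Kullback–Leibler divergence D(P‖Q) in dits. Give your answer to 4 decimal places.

0.0292 dits

D(P‖Q) = Σ p·log₁₀(p/q).
  0.26·log₁₀(0.26/0.43) = -0.05681
  0.65·log₁₀(0.65/0.52) = 0.06299
  0.09·log₁₀(0.09/0.05) = 0.02297
D(P‖Q) = 0.0292 dits.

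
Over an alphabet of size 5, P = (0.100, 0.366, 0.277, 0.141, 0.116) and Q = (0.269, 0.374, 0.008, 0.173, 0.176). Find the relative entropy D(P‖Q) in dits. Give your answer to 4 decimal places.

D(P‖Q) = Σ p·log₁₀(p/q).
  0.100·log₁₀(0.100/0.269) = -0.04298
  0.366·log₁₀(0.366/0.374) = -0.00344
  0.277·log₁₀(0.277/0.008) = 0.42641
  0.141·log₁₀(0.141/0.173) = -0.01252
  0.116·log₁₀(0.116/0.176) = -0.02100
D(P‖Q) = 0.3465 dits.

0.3465 dits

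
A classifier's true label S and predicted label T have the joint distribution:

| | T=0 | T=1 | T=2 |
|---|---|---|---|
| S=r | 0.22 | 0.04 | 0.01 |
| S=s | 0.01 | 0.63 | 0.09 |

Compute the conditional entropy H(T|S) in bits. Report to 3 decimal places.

0.690 bits

Marginals: p(S) = (0.2700, 0.7300), p(T) = (0.2300, 0.6700, 0.1000).
H(T|S) = Σ p(S) · H(T|S=·).
  S=r: p=0.2700, H(T|S=r) = 0.8250
  S=s: p=0.7300, H(T|S=s) = 0.6405
Weighted sum = 0.690 bits.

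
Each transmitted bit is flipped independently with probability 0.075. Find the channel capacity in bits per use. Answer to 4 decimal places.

0.6157 bits

Binary symmetric channel: C = 1 − h₂(ε) where h₂ is the binary entropy function.
h₂(0.075) = −0.075·log₂0.075 − 0.925·log₂0.925 = 0.3843.
C = 1 − 0.3843 = 0.6157 bits per channel use.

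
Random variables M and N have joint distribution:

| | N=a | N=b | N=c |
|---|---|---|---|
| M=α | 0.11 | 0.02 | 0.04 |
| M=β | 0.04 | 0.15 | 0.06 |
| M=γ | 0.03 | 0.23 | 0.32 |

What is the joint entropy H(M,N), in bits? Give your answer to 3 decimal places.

2.654 bits

H(M,N) = −Σ p(x,y)·log₂ p(x,y) over all 9 cells.
  cell (α,a): −0.11·log₂0.11 = 0.3503
  cell (α,b): −0.02·log₂0.02 = 0.1129
  cell (α,c): −0.04·log₂0.04 = 0.1858
  cell (β,a): −0.04·log₂0.04 = 0.1858
  cell (β,b): −0.15·log₂0.15 = 0.4105
  cell (β,c): −0.06·log₂0.06 = 0.2435
  cell (γ,a): −0.03·log₂0.03 = 0.1518
  cell (γ,b): −0.23·log₂0.23 = 0.4877
  cell (γ,c): −0.32·log₂0.32 = 0.5260
Sum = 2.654 bits.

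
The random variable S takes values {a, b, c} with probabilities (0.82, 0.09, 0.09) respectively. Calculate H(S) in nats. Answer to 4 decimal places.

H(S) = −Σ p·ln p.
  −(0.82)·ln(0.82) = 0.16273
  −(0.09)·ln(0.09) = 0.21672
  −(0.09)·ln(0.09) = 0.21672
Sum: 0.16273 + 0.21672 + 0.21672 = 0.5962 nats.

0.5962 nats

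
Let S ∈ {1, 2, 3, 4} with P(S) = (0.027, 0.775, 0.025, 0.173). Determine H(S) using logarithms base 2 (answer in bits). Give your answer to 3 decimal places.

H(S) = −Σ p·log₂ p.
  −(0.027)·log₂(0.027) = 0.1407
  −(0.775)·log₂(0.775) = 0.2850
  −(0.025)·log₂(0.025) = 0.1330
  −(0.173)·log₂(0.173) = 0.4379
Sum: 0.1407 + 0.2850 + 0.1330 + 0.4379 = 0.997 bits.

0.997 bits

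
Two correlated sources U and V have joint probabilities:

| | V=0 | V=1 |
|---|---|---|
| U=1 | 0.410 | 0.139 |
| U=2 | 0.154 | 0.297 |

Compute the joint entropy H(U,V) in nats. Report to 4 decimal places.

H(U,V) = −Σ p(x,y)·ln p(x,y) over all 4 cells.
  cell (1,0): −0.410·ln0.410 = 0.36556
  cell (1,1): −0.139·ln0.139 = 0.27429
  cell (2,0): −0.154·ln0.154 = 0.28810
  cell (2,1): −0.297·ln0.297 = 0.36056
Sum = 1.2885 nats.

1.2885 nats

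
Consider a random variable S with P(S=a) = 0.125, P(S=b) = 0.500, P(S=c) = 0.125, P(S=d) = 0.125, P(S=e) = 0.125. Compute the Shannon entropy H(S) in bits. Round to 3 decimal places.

2.000 bits

H(S) = −Σ p·log₂ p.
  −(0.125)·log₂(0.125) = 0.3750
  −(0.500)·log₂(0.500) = 0.5000
  −(0.125)·log₂(0.125) = 0.3750
  −(0.125)·log₂(0.125) = 0.3750
  −(0.125)·log₂(0.125) = 0.3750
Sum: 0.3750 + 0.5000 + 0.3750 + 0.3750 + 0.3750 = 2.000 bits.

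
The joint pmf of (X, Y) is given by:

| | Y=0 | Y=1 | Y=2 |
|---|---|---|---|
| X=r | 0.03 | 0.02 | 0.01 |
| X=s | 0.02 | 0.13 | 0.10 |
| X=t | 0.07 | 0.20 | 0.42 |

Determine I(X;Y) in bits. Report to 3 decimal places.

Marginals: p(X) = (0.0600, 0.2500, 0.6900), p(Y) = (0.1200, 0.3500, 0.5300).
I(X;Y) = H(X) + H(Y) − H(X,Y).
H(X) = 1.1129, H(Y) = 1.3826, H(X,Y) = 2.4174.
I(X;Y) = 1.1129 + 1.3826 − 2.4174 = 0.078 bits.

0.078 bits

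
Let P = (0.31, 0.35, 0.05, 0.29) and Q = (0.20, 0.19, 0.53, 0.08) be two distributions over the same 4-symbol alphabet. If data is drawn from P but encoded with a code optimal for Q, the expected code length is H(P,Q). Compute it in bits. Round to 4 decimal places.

H(P,Q) = −Σ p·log₂ q.
  −0.31·log₂(0.20) = 0.71980
  −0.35·log₂(0.19) = 0.83858
  −0.05·log₂(0.53) = 0.04580
  −0.29·log₂(0.08) = 1.05672
H(P,Q) = 2.6609 bits.

2.6609 bits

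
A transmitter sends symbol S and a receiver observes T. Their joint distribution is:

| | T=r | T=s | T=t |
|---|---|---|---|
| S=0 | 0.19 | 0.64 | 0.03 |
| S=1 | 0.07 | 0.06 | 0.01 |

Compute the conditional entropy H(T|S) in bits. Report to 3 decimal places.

Chain rule: H(T|S) = H(S,T) − H(S).
Marginals: p(S) = (0.8600, 0.1400), p(T) = (0.2600, 0.7000, 0.0400).
H(S,T) = 1.5976 bits; H(S) = 0.5842 bits.
H(T|S) = 1.5976 − 0.5842 = 1.013 bits.

1.013 bits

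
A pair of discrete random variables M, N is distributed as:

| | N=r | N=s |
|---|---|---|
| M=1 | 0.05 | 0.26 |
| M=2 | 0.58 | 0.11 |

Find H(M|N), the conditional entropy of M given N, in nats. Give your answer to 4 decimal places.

Marginals: p(M) = (0.3100, 0.6900), p(N) = (0.6300, 0.3700).
H(M|N) = Σ p(N) · H(M|N=·).
  N=r: p=0.6300, H(M|N=r) = 0.2772
  N=s: p=0.3700, H(M|N=s) = 0.6086
Weighted sum = 0.3998 nats.

0.3998 nats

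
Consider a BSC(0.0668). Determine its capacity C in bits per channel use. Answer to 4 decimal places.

Binary symmetric channel: C = 1 − h₂(ε) where h₂ is the binary entropy function.
h₂(0.0668) = −0.0668·log₂0.0668 − 0.9332·log₂0.9332 = 0.3539.
C = 1 − 0.3539 = 0.6461 bits per channel use.

0.6461 bits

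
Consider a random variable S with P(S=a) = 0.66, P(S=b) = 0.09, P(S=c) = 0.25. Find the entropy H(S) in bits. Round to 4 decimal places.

H(S) = −Σ p·log₂ p.
  −(0.66)·log₂(0.66) = 0.39564
  −(0.09)·log₂(0.09) = 0.31265
  −(0.25)·log₂(0.25) = 0.50000
Sum: 0.39564 + 0.31265 + 0.50000 = 1.2083 bits.

1.2083 bits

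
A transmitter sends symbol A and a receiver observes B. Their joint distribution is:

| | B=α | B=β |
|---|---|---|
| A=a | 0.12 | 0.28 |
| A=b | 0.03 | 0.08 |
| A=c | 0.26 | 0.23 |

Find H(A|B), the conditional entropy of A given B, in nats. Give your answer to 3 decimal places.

0.930 nats

Marginals: p(A) = (0.4000, 0.1100, 0.4900), p(B) = (0.4100, 0.5900).
H(A|B) = Σ p(B) · H(A|B=·).
  B=α: p=0.4100, H(A|B=α) = 0.8398
  B=β: p=0.5900, H(A|B=β) = 0.9919
Weighted sum = 0.930 nats.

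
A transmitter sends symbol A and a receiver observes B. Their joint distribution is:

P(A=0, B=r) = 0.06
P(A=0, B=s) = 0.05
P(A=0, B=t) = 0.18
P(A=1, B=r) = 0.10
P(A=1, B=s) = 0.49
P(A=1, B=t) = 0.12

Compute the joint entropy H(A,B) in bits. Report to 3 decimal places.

H(A,B) = −Σ p(x,y)·log₂ p(x,y) over all 6 cells.
  cell (0,r): −0.06·log₂0.06 = 0.2435
  cell (0,s): −0.05·log₂0.05 = 0.2161
  cell (0,t): −0.18·log₂0.18 = 0.4453
  cell (1,r): −0.10·log₂0.10 = 0.3322
  cell (1,s): −0.49·log₂0.49 = 0.5043
  cell (1,t): −0.12·log₂0.12 = 0.3671
Sum = 2.108 bits.

2.108 bits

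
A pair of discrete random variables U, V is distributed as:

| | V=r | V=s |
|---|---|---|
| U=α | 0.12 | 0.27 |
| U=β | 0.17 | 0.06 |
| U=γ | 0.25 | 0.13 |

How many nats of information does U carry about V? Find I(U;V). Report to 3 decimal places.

0.073 nats

Marginals: p(U) = (0.3900, 0.2300, 0.3800), p(V) = (0.5400, 0.4600).
I(U;V) = Σ p(x,y)·ln[p(x,y)/(p(x)p(y))].
  (α,r): 0.12·ln(0.5698) = -0.0675
  (α,s): 0.27·ln(1.5050) = 0.1104
  (β,r): 0.17·ln(1.3688) = 0.0534
  (β,s): 0.06·ln(0.5671) = -0.0340
  (γ,r): 0.25·ln(1.2183) = 0.0494
  (γ,s): 0.13·ln(0.7437) = -0.0385
Sum = 0.073 nats.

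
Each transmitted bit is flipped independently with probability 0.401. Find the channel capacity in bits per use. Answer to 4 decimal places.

Binary symmetric channel: C = 1 − h₂(ε) where h₂ is the binary entropy function.
h₂(0.401) = −0.401·log₂0.401 − 0.599·log₂0.599 = 0.9715.
C = 1 − 0.9715 = 0.0285 bits per channel use.

0.0285 bits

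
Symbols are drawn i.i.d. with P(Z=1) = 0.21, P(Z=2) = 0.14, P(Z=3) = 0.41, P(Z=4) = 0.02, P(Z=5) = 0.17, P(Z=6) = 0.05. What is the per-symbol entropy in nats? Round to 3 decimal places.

H(Z) = −Σ p·ln p.
  −(0.21)·ln(0.21) = 0.3277
  −(0.14)·ln(0.14) = 0.2753
  −(0.41)·ln(0.41) = 0.3656
  −(0.02)·ln(0.02) = 0.0782
  −(0.17)·ln(0.17) = 0.3012
  −(0.05)·ln(0.05) = 0.1498
Sum: 0.3277 + 0.2753 + 0.3656 + 0.0782 + 0.3012 + 0.1498 = 1.498 nats.

1.498 nats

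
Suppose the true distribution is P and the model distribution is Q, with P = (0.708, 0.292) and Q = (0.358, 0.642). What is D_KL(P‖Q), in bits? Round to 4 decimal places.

D(P‖Q) = Σ p·log₂(p/q).
  0.708·log₂(0.708/0.358) = 0.69652
  0.292·log₂(0.292/0.642) = -0.33189
D(P‖Q) = 0.3646 bits.

0.3646 bits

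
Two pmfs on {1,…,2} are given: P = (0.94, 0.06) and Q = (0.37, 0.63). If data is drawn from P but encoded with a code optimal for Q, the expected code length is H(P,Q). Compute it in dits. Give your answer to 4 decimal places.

0.4179 dits

H(P,Q) = −Σ p·log₁₀ q.
  −0.94·log₁₀(0.37) = 0.40589
  −0.06·log₁₀(0.63) = 0.01204
H(P,Q) = 0.4179 dits.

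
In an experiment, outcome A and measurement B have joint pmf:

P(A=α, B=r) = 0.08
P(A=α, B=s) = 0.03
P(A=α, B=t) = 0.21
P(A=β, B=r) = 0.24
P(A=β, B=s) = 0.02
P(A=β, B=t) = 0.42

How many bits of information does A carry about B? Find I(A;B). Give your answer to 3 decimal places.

Marginals: p(A) = (0.3200, 0.6800), p(B) = (0.3200, 0.0500, 0.6300).
I(A;B) = H(A) + H(B) − H(A,B).
H(A) = 0.9044, H(B) = 1.1621, H(A,B) = 2.0488.
I(A;B) = 0.9044 + 1.1621 − 2.0488 = 0.018 bits.

0.018 bits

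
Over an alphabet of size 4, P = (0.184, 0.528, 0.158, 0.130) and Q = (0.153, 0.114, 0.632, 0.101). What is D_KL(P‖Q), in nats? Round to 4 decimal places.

0.6571 nats

D(P‖Q) = Σ p·ln(p/q).
  0.184·ln(0.184/0.153) = 0.03395
  0.528·ln(0.528/0.114) = 0.80937
  0.158·ln(0.158/0.632) = -0.21903
  0.130·ln(0.130/0.101) = 0.03281
D(P‖Q) = 0.6571 nats.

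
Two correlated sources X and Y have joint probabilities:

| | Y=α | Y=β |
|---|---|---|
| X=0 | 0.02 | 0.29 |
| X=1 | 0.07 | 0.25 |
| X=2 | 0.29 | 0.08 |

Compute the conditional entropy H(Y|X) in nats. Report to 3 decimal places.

Marginals: p(X) = (0.3100, 0.3200, 0.3700), p(Y) = (0.3800, 0.6200).
H(Y|X) = Σ p(X) · H(Y|X=·).
  X=0: p=0.3100, H(Y|X=0) = 0.2392
  X=1: p=0.3200, H(Y|X=1) = 0.5253
  X=2: p=0.3700, H(Y|X=2) = 0.5221
Weighted sum = 0.435 nats.

0.435 nats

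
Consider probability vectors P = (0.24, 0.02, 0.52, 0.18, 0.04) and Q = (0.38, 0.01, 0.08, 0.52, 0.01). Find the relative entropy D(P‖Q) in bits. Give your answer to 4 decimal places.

D(P‖Q) = Σ p·log₂(p/q).
  0.24·log₂(0.24/0.38) = -0.15911
  0.02·log₂(0.02/0.01) = 0.02000
  0.52·log₂(0.52/0.08) = 1.40423
  0.18·log₂(0.18/0.52) = -0.27549
  0.04·log₂(0.04/0.01) = 0.08000
D(P‖Q) = 1.0696 bits.

1.0696 bits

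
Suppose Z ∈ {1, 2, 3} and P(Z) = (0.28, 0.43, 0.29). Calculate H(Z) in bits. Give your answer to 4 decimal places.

1.5557 bits

H(Z) = −Σ p·log₂ p.
  −(0.28)·log₂(0.28) = 0.51422
  −(0.43)·log₂(0.43) = 0.52356
  −(0.29)·log₂(0.29) = 0.51790
Sum: 0.51422 + 0.52356 + 0.51790 = 1.5557 bits.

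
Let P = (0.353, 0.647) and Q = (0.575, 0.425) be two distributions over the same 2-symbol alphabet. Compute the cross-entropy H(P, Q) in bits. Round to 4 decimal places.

H(P,Q) = −Σ p·log₂ q.
  −0.353·log₂(0.575) = 0.28182
  −0.647·log₂(0.425) = 0.79870
H(P,Q) = 1.0805 bits.

1.0805 bits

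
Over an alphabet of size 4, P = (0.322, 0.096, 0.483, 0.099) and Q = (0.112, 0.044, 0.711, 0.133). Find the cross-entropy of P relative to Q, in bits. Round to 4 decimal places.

1.9754 bits

H(P,Q) = −Σ p·log₂ q.
  −0.322·log₂(0.112) = 1.01701
  −0.096·log₂(0.044) = 0.43261
  −0.483·log₂(0.711) = 0.23767
  −0.099·log₂(0.133) = 0.28814
H(P,Q) = 1.9754 bits.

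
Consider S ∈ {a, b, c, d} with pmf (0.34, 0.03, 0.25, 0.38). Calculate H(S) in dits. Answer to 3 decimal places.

0.515 dits

H(S) = −Σ p·log₁₀ p.
  −(0.34)·log₁₀(0.34) = 0.1593
  −(0.03)·log₁₀(0.03) = 0.0457
  −(0.25)·log₁₀(0.25) = 0.1505
  −(0.38)·log₁₀(0.38) = 0.1597
Sum: 0.1593 + 0.0457 + 0.1505 + 0.1597 = 0.515 dits.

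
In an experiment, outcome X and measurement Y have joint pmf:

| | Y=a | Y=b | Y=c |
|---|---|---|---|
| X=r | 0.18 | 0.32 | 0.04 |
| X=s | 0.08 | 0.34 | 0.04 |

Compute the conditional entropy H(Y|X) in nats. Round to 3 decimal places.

0.810 nats

Marginals: p(X) = (0.5400, 0.4600), p(Y) = (0.2600, 0.6600, 0.0800).
H(Y|X) = Σ p(X) · H(Y|X=·).
  X=r: p=0.5400, H(Y|X=r) = 0.8691
  X=s: p=0.4600, H(Y|X=s) = 0.7400
Weighted sum = 0.810 nats.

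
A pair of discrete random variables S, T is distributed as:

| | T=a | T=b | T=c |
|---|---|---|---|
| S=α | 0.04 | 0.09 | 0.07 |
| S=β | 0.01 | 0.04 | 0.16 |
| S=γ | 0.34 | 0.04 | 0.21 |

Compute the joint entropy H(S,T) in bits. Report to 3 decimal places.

H(S,T) = −Σ p(x,y)·log₂ p(x,y) over all 9 cells.
  cell (α,a): −0.04·log₂0.04 = 0.1858
  cell (α,b): −0.09·log₂0.09 = 0.3127
  cell (α,c): −0.07·log₂0.07 = 0.2686
  cell (β,a): −0.01·log₂0.01 = 0.0664
  cell (β,b): −0.04·log₂0.04 = 0.1858
  cell (β,c): −0.16·log₂0.16 = 0.4230
  cell (γ,a): −0.34·log₂0.34 = 0.5292
  cell (γ,b): −0.04·log₂0.04 = 0.1858
  cell (γ,c): −0.21·log₂0.21 = 0.4728
Sum = 2.630 bits.

2.630 bits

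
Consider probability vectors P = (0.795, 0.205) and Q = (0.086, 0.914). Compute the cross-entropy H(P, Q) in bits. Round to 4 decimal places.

2.8405 bits

H(P,Q) = −Σ p·log₂ q.
  −0.795·log₂(0.086) = 2.81392
  −0.205·log₂(0.914) = 0.02660
H(P,Q) = 2.8405 bits.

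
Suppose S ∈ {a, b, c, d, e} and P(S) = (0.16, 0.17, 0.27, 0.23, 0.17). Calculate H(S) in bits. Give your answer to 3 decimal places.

H(S) = −Σ p·log₂ p.
  −(0.16)·log₂(0.16) = 0.4230
  −(0.17)·log₂(0.17) = 0.4346
  −(0.27)·log₂(0.27) = 0.5100
  −(0.23)·log₂(0.23) = 0.4877
  −(0.17)·log₂(0.17) = 0.4346
Sum: 0.4230 + 0.4346 + 0.5100 + 0.4877 + 0.4346 = 2.290 bits.

2.290 bits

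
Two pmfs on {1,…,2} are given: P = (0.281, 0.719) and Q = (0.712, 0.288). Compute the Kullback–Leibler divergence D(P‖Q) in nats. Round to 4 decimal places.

D(P‖Q) = Σ p·ln(p/q).
  0.281·ln(0.281/0.712) = -0.26125
  0.719·ln(0.719/0.288) = 0.65781
D(P‖Q) = 0.3966 nats.

0.3966 nats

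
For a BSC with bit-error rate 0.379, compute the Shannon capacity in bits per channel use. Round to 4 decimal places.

Binary symmetric channel: C = 1 − h₂(ε) where h₂ is the binary entropy function.
h₂(0.379) = −0.379·log₂0.379 − 0.621·log₂0.621 = 0.9573.
C = 1 − 0.9573 = 0.0427 bits per channel use.

0.0427 bits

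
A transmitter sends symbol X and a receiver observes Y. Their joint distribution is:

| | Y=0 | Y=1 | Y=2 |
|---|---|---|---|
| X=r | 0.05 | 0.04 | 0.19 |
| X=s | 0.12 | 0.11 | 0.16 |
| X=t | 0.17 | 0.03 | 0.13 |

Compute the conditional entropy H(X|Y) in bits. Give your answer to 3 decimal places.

Marginals: p(X) = (0.2800, 0.3900, 0.3300), p(Y) = (0.3400, 0.1800, 0.4800).
H(X|Y) = Σ p(Y) · H(X|Y=·).
  Y=0: p=0.3400, H(X|Y=0) = 1.4370
  Y=1: p=0.1800, H(X|Y=1) = 1.3472
  Y=2: p=0.4800, H(X|Y=2) = 1.5680
Weighted sum = 1.484 bits.

1.484 bits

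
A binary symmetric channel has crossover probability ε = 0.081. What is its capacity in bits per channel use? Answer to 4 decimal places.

0.5943 bits

Binary symmetric channel: C = 1 − h₂(ε) where h₂ is the binary entropy function.
h₂(0.081) = −0.081·log₂0.081 − 0.919·log₂0.919 = 0.4057.
C = 1 − 0.4057 = 0.5943 bits per channel use.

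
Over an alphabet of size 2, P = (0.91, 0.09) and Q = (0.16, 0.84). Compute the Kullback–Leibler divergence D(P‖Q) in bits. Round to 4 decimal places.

D(P‖Q) = Σ p·log₂(p/q).
  0.91·log₂(0.91/0.16) = 2.28209
  0.09·log₂(0.09/0.84) = -0.29002
D(P‖Q) = 1.9921 bits.

1.9921 bits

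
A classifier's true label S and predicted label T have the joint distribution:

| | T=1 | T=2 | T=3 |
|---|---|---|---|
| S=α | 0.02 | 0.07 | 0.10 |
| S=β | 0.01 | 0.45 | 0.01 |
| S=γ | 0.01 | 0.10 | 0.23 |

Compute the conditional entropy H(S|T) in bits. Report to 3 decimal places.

1.109 bits

Marginals: p(S) = (0.1900, 0.4700, 0.3400), p(T) = (0.0400, 0.6200, 0.3400).
H(S|T) = Σ p(T) · H(S|T=·).
  T=1: p=0.0400, H(S|T=1) = 1.5000
  T=2: p=0.6200, H(S|T=2) = 1.1154
  T=3: p=0.3400, H(S|T=3) = 1.0504
Weighted sum = 1.109 bits.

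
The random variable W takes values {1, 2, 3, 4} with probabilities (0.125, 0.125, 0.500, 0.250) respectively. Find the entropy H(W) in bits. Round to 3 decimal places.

H(W) = −Σ p·log₂ p.
  −(0.125)·log₂(0.125) = 0.3750
  −(0.125)·log₂(0.125) = 0.3750
  −(0.500)·log₂(0.500) = 0.5000
  −(0.250)·log₂(0.250) = 0.5000
Sum: 0.3750 + 0.3750 + 0.5000 + 0.5000 = 1.750 bits.

1.750 bits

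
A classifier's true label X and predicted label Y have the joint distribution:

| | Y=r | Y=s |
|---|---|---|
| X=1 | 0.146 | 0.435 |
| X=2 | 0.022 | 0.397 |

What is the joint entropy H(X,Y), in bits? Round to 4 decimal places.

1.5779 bits

H(X,Y) = −Σ p(x,y)·log₂ p(x,y) over all 4 cells.
  cell (1,r): −0.146·log₂0.146 = 0.40529
  cell (1,s): −0.435·log₂0.435 = 0.52240
  cell (2,r): −0.022·log₂0.022 = 0.12114
  cell (2,s): −0.397·log₂0.397 = 0.52912
Sum = 1.5779 bits.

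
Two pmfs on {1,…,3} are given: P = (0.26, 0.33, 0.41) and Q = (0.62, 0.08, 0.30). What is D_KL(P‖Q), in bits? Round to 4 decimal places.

D(P‖Q) = Σ p·log₂(p/q).
  0.26·log₂(0.26/0.62) = -0.32598
  0.33·log₂(0.33/0.08) = 0.67465
  0.41·log₂(0.41/0.30) = 0.18477
D(P‖Q) = 0.5334 bits.

0.5334 bits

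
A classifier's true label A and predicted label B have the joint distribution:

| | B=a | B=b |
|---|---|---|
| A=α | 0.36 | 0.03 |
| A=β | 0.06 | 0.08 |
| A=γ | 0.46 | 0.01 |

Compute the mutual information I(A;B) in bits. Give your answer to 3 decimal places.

0.169 bits

Marginals: p(A) = (0.3900, 0.1400, 0.4700), p(B) = (0.8800, 0.1200).
I(A;B) = H(A) + H(B) − H(A,B).
H(A) = 1.4389, H(B) = 0.5294, H(A,B) = 1.7992.
I(A;B) = 1.4389 + 0.5294 − 1.7992 = 0.169 bits.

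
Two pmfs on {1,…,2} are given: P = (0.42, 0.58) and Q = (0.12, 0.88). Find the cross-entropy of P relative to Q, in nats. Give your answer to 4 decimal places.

0.9647 nats

H(P,Q) = −Σ p·ln q.
  −0.42·ln(0.12) = 0.89051
  −0.58·ln(0.88) = 0.07414
H(P,Q) = 0.9647 nats.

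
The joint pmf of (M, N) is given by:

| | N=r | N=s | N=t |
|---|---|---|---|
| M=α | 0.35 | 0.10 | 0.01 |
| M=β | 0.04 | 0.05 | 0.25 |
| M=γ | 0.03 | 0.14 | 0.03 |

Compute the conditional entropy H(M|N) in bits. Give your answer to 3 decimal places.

0.970 bits

Marginals: p(M) = (0.4600, 0.3400, 0.2000), p(N) = (0.4200, 0.2900, 0.2900).
H(M|N) = Σ p(N) · H(M|N=·).
  N=r: p=0.4200, H(M|N=r) = 0.8142
  N=s: p=0.2900, H(M|N=s) = 1.4741
  N=t: p=0.2900, H(M|N=t) = 0.6907
Weighted sum = 0.970 bits.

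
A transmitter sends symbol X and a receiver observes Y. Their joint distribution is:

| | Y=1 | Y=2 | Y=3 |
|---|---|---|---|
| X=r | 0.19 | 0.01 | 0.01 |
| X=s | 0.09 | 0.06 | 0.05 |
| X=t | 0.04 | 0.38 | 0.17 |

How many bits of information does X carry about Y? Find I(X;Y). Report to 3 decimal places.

Marginals: p(X) = (0.2100, 0.2000, 0.5900), p(Y) = (0.3200, 0.4500, 0.2300).
I(X;Y) = Σ p(x,y)·log₂[p(x,y)/(p(x)p(y))].
  (r,1): 0.19·log₂(2.8274) = 0.2849
  (r,2): 0.01·log₂(0.1058) = -0.0324
  (r,3): 0.01·log₂(0.2070) = -0.0227
  (s,1): 0.09·log₂(1.4062) = 0.0443
  (s,2): 0.06·log₂(0.6667) = -0.0351
  (s,3): 0.05·log₂(1.0870) = 0.0060
  (t,1): 0.04·log₂(0.2119) = -0.0896
  (t,2): 0.38·log₂(1.4313) = 0.1966
  (t,3): 0.17·log₂(1.2528) = 0.0553
Sum = 0.407 bits.

0.407 bits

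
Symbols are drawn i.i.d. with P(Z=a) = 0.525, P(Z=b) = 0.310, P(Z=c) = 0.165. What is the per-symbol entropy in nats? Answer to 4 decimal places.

0.9987 nats

H(Z) = −Σ p·ln p.
  −(0.525)·ln(0.525) = 0.33829
  −(0.310)·ln(0.310) = 0.36307
  −(0.165)·ln(0.165) = 0.29730
Sum: 0.33829 + 0.36307 + 0.29730 = 0.9987 nats.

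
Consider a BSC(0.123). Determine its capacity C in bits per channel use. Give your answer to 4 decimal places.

0.4621 bits

Binary symmetric channel: C = 1 − h₂(ε) where h₂ is the binary entropy function.
h₂(0.123) = −0.123·log₂0.123 − 0.877·log₂0.877 = 0.5379.
C = 1 − 0.5379 = 0.4621 bits per channel use.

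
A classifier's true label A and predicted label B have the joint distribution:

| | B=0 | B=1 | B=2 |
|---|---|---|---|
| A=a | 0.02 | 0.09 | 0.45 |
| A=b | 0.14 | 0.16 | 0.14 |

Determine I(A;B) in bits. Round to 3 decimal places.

0.201 bits

Marginals: p(A) = (0.5600, 0.4400), p(B) = (0.1600, 0.2500, 0.5900).
I(A;B) = Σ p(x,y)·log₂[p(x,y)/(p(x)p(y))].
  (a,0): 0.02·log₂(0.2232) = -0.0433
  (a,1): 0.09·log₂(0.6429) = -0.0574
  (a,2): 0.45·log₂(1.3620) = 0.2006
  (b,0): 0.14·log₂(1.9886) = 0.1388
  (b,1): 0.16·log₂(1.4545) = 0.0865
  (b,2): 0.14·log₂(0.5393) = -0.1247
Sum = 0.201 bits.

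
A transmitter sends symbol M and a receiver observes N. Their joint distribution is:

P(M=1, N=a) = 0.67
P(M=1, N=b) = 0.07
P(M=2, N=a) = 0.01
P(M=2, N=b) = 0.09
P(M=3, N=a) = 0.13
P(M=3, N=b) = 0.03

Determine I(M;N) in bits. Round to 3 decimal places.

Marginals: p(M) = (0.7400, 0.1000, 0.1600), p(N) = (0.8100, 0.1900).
I(M;N) = H(M) + H(N) − H(M,N).
H(M) = 1.0767, H(N) = 0.7015, H(M,N) = 1.5692.
I(M;N) = 1.0767 + 0.7015 − 1.5692 = 0.209 bits.

0.209 bits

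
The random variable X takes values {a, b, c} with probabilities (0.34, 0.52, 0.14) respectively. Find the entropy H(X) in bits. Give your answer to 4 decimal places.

1.4169 bits

H(X) = −Σ p·log₂ p.
  −(0.34)·log₂(0.34) = 0.52917
  −(0.52)·log₂(0.52) = 0.49058
  −(0.14)·log₂(0.14) = 0.39711
Sum: 0.52917 + 0.49058 + 0.39711 = 1.4169 bits.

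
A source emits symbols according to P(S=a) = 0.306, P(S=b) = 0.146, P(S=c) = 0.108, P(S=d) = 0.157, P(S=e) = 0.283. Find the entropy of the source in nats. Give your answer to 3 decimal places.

1.532 nats

H(S) = −Σ p·ln p.
  −(0.306)·ln(0.306) = 0.3624
  −(0.146)·ln(0.146) = 0.2809
  −(0.108)·ln(0.108) = 0.2404
  −(0.157)·ln(0.157) = 0.2907
  −(0.283)·ln(0.283) = 0.3572
Sum: 0.3624 + 0.2809 + 0.2404 + 0.2907 + 0.3572 = 1.532 nats.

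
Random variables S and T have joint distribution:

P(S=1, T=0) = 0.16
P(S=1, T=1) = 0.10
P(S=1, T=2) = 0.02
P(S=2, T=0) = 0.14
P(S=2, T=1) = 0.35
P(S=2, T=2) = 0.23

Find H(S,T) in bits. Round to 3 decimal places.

H(S,T) = −Σ p(x,y)·log₂ p(x,y) over all 6 cells.
  cell (1,0): −0.16·log₂0.16 = 0.4230
  cell (1,1): −0.10·log₂0.10 = 0.3322
  cell (1,2): −0.02·log₂0.02 = 0.1129
  cell (2,0): −0.14·log₂0.14 = 0.3971
  cell (2,1): −0.35·log₂0.35 = 0.5301
  cell (2,2): −0.23·log₂0.23 = 0.4877
Sum = 2.283 bits.

2.283 bits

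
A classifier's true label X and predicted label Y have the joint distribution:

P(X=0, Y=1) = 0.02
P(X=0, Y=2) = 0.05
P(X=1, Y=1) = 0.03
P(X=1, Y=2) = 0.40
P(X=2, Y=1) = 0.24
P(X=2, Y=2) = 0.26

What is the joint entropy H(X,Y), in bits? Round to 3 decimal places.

2.009 bits

H(X,Y) = −Σ p(x,y)·log₂ p(x,y) over all 6 cells.
  cell (0,1): −0.02·log₂0.02 = 0.1129
  cell (0,2): −0.05·log₂0.05 = 0.2161
  cell (1,1): −0.03·log₂0.03 = 0.1518
  cell (1,2): −0.40·log₂0.40 = 0.5288
  cell (2,1): −0.24·log₂0.24 = 0.4941
  cell (2,2): −0.26·log₂0.26 = 0.5053
Sum = 2.009 bits.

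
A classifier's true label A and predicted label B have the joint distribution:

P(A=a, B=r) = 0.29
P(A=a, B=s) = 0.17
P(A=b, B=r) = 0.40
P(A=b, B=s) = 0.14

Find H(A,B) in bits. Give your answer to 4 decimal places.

H(A,B) = −Σ p(x,y)·log₂ p(x,y) over all 4 cells.
  cell (a,r): −0.29·log₂0.29 = 0.51790
  cell (a,s): −0.17·log₂0.17 = 0.43459
  cell (b,r): −0.40·log₂0.40 = 0.52877
  cell (b,s): −0.14·log₂0.14 = 0.39711
Sum = 1.8784 bits.

1.8784 bits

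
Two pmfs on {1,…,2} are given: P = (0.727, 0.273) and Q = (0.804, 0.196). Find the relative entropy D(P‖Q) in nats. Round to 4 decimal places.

0.0173 nats

D(P‖Q) = Σ p·ln(p/q).
  0.727·ln(0.727/0.804) = -0.07319
  0.273·ln(0.273/0.196) = 0.09046
D(P‖Q) = 0.0173 nats.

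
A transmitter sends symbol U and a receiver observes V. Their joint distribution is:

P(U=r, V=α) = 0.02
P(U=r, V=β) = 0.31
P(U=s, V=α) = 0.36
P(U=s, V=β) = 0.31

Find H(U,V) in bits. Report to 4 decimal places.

H(U,V) = −Σ p(x,y)·log₂ p(x,y) over all 4 cells.
  cell (r,α): −0.02·log₂0.02 = 0.11288
  cell (r,β): −0.31·log₂0.31 = 0.52379
  cell (s,α): −0.36·log₂0.36 = 0.53062
  cell (s,β): −0.31·log₂0.31 = 0.52379
Sum = 1.6911 bits.

1.6911 bits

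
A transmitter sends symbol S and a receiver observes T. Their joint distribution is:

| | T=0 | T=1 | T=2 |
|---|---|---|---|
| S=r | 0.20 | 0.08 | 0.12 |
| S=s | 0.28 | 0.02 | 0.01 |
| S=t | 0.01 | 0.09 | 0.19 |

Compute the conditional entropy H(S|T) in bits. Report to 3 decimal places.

Marginals: p(S) = (0.4000, 0.3100, 0.2900), p(T) = (0.4900, 0.1900, 0.3200).
H(S|T) = Σ p(T) · H(S|T=·).
  T=0: p=0.4900, H(S|T=0) = 1.1036
  T=1: p=0.1900, H(S|T=1) = 1.3780
  T=2: p=0.3200, H(S|T=2) = 1.1334
Weighted sum = 1.165 bits.

1.165 bits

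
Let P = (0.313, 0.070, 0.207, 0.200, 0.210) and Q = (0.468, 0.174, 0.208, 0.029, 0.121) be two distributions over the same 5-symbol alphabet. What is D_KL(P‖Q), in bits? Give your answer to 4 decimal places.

0.4492 bits

D(P‖Q) = Σ p·log₂(p/q).
  0.313·log₂(0.313/0.468) = -0.18165
  0.070·log₂(0.070/0.174) = -0.09196
  0.207·log₂(0.207/0.208) = -0.00144
  0.200·log₂(0.200/0.029) = 0.55718
  0.210·log₂(0.210/0.121) = 0.16703
D(P‖Q) = 0.4492 bits.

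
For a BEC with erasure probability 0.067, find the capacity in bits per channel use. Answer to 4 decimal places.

Binary erasure channel: capacity C = 1 − ε.
C = 1 − 0.067 = 0.9330 bits per channel use.

0.9330 bits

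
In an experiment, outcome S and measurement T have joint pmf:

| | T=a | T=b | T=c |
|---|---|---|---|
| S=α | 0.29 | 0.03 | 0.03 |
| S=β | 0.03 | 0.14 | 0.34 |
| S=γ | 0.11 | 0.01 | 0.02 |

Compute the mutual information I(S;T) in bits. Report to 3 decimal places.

Marginals: p(S) = (0.3500, 0.5100, 0.1400), p(T) = (0.4300, 0.1800, 0.3900).
I(S;T) = H(S) + H(T) − H(S,T).
H(S) = 1.4226, H(T) = 1.4987, H(S,T) = 2.4291.
I(S;T) = 1.4226 + 1.4987 − 2.4291 = 0.492 bits.

0.492 bits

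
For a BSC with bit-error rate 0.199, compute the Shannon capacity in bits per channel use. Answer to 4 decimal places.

0.2801 bits

Binary symmetric channel: C = 1 − h₂(ε) where h₂ is the binary entropy function.
h₂(0.199) = −0.199·log₂0.199 − 0.801·log₂0.801 = 0.7199.
C = 1 − 0.7199 = 0.2801 bits per channel use.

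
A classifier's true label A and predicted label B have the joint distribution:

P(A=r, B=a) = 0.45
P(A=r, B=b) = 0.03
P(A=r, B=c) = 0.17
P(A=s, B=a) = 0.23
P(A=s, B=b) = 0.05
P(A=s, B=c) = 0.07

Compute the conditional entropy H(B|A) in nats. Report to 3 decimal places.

0.792 nats

Marginals: p(A) = (0.6500, 0.3500), p(B) = (0.6800, 0.0800, 0.2400).
H(B|A) = Σ p(A) · H(B|A=·).
  A=r: p=0.6500, H(B|A=r) = 0.7473
  A=s: p=0.3500, H(B|A=s) = 0.8758
Weighted sum = 0.792 nats.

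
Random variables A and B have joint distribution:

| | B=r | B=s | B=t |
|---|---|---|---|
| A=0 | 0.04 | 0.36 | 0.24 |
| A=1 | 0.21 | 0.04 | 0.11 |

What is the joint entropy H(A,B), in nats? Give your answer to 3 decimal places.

1.538 nats

H(A,B) = −Σ p(x,y)·ln p(x,y) over all 6 cells.
  cell (0,r): −0.04·ln0.04 = 0.1288
  cell (0,s): −0.36·ln0.36 = 0.3678
  cell (0,t): −0.24·ln0.24 = 0.3425
  cell (1,r): −0.21·ln0.21 = 0.3277
  cell (1,s): −0.04·ln0.04 = 0.1288
  cell (1,t): −0.11·ln0.11 = 0.2428
Sum = 1.538 nats.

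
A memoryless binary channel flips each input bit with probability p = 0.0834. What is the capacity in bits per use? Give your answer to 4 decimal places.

Binary symmetric channel: C = 1 − h₂(ε) where h₂ is the binary entropy function.
h₂(0.0834) = −0.0834·log₂0.0834 − 0.9166·log₂0.9166 = 0.4140.
C = 1 − 0.4140 = 0.5860 bits per channel use.

0.5860 bits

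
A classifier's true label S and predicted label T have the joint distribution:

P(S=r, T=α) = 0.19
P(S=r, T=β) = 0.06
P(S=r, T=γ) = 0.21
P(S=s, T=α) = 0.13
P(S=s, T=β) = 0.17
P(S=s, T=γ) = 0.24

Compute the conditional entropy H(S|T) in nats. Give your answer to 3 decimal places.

0.659 nats

Marginals: p(S) = (0.4600, 0.5400), p(T) = (0.3200, 0.2300, 0.4500).
H(S|T) = Σ p(T) · H(S|T=·).
  T=α: p=0.3200, H(S|T=α) = 0.6755
  T=β: p=0.2300, H(S|T=β) = 0.5740
  T=γ: p=0.4500, H(S|T=γ) = 0.6909
Weighted sum = 0.659 nats.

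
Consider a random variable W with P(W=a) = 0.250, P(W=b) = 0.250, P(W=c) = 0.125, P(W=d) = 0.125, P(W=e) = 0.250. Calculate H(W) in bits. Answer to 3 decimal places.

2.250 bits

H(W) = −Σ p·log₂ p.
  −(0.250)·log₂(0.250) = 0.5000
  −(0.250)·log₂(0.250) = 0.5000
  −(0.125)·log₂(0.125) = 0.3750
  −(0.125)·log₂(0.125) = 0.3750
  −(0.250)·log₂(0.250) = 0.5000
Sum: 0.5000 + 0.5000 + 0.3750 + 0.3750 + 0.5000 = 2.250 bits.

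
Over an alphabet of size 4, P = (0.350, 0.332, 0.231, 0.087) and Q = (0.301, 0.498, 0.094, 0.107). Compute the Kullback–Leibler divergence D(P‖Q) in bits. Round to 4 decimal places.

D(P‖Q) = Σ p·log₂(p/q).
  0.350·log₂(0.350/0.301) = 0.07616
  0.332·log₂(0.332/0.498) = -0.19421
  0.231·log₂(0.231/0.094) = 0.29964
  0.087·log₂(0.087/0.107) = -0.02597
D(P‖Q) = 0.1556 bits.

0.1556 bits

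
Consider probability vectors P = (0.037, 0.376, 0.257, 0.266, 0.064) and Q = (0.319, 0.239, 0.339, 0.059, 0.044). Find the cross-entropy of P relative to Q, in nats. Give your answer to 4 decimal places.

1.8112 nats

H(P,Q) = −Σ p·ln q.
  −0.037·ln(0.319) = 0.04227
  −0.376·ln(0.239) = 0.53817
  −0.257·ln(0.339) = 0.27801
  −0.266·ln(0.059) = 0.75284
  −0.064·ln(0.044) = 0.19991
H(P,Q) = 1.8112 nats.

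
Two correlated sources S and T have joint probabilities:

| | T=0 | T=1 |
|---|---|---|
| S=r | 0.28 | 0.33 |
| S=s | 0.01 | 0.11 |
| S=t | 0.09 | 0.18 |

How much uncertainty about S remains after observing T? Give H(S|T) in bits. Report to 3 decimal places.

1.259 bits

Chain rule: H(S|T) = H(S,T) − H(T).
Marginals: p(S) = (0.6100, 0.1200, 0.2700), p(T) = (0.3800, 0.6200).
H(S,T) = 2.2167 bits; H(T) = 0.9580 bits.
H(S|T) = 2.2167 − 0.9580 = 1.259 bits.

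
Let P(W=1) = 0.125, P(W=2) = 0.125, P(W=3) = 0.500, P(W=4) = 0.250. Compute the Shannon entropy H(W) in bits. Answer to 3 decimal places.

1.750 bits

H(W) = −Σ p·log₂ p.
  −(0.125)·log₂(0.125) = 0.3750
  −(0.125)·log₂(0.125) = 0.3750
  −(0.500)·log₂(0.500) = 0.5000
  −(0.250)·log₂(0.250) = 0.5000
Sum: 0.3750 + 0.3750 + 0.5000 + 0.5000 = 1.750 bits.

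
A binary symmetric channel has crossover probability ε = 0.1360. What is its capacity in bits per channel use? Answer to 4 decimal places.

0.4263 bits

Binary symmetric channel: C = 1 − h₂(ε) where h₂ is the binary entropy function.
h₂(0.1360) = −0.1360·log₂0.1360 − 0.8640·log₂0.8640 = 0.5737.
C = 1 − 0.5737 = 0.4263 bits per channel use.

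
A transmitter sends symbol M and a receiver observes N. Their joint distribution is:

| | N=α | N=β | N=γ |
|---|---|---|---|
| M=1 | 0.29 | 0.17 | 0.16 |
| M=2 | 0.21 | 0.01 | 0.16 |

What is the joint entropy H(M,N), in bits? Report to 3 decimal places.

2.338 bits

H(M,N) = −Σ p(x,y)·log₂ p(x,y) over all 6 cells.
  cell (1,α): −0.29·log₂0.29 = 0.5179
  cell (1,β): −0.17·log₂0.17 = 0.4346
  cell (1,γ): −0.16·log₂0.16 = 0.4230
  cell (2,α): −0.21·log₂0.21 = 0.4728
  cell (2,β): −0.01·log₂0.01 = 0.0664
  cell (2,γ): −0.16·log₂0.16 = 0.4230
Sum = 2.338 bits.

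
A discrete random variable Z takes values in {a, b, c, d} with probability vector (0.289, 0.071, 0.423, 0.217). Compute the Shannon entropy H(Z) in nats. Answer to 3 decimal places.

1.242 nats

H(Z) = −Σ p·ln p.
  −(0.289)·ln(0.289) = 0.3587
  −(0.071)·ln(0.071) = 0.1878
  −(0.423)·ln(0.423) = 0.3639
  −(0.217)·ln(0.217) = 0.3315
Sum: 0.3587 + 0.1878 + 0.3639 + 0.3315 = 1.242 nats.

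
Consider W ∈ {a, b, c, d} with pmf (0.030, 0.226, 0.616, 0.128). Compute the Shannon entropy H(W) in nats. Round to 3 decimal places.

1.003 nats

H(W) = −Σ p·ln p.
  −(0.030)·ln(0.030) = 0.1052
  −(0.226)·ln(0.226) = 0.3361
  −(0.616)·ln(0.616) = 0.2985
  −(0.128)·ln(0.128) = 0.2631
Sum: 0.1052 + 0.3361 + 0.2985 + 0.2631 = 1.003 nats.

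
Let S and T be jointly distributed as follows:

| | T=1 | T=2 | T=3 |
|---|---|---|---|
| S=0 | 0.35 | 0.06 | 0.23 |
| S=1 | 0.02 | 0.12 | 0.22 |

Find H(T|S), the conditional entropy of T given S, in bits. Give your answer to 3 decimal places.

Marginals: p(S) = (0.6400, 0.3600), p(T) = (0.3700, 0.1800, 0.4500).
H(T|S) = Σ p(S) · H(T|S=·).
  S=0: p=0.6400, H(T|S=0) = 1.3269
  S=1: p=0.3600, H(T|S=1) = 1.1942
Weighted sum = 1.279 bits.

1.279 bits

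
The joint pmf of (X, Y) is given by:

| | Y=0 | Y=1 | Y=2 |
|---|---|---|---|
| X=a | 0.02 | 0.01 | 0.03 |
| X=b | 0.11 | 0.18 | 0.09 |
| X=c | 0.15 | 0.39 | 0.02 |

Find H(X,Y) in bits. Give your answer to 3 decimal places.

H(X,Y) = −Σ p(x,y)·log₂ p(x,y) over all 9 cells.
  cell (a,0): −0.02·log₂0.02 = 0.1129
  cell (a,1): −0.01·log₂0.01 = 0.0664
  cell (a,2): −0.03·log₂0.03 = 0.1518
  cell (b,0): −0.11·log₂0.11 = 0.3503
  cell (b,1): −0.18·log₂0.18 = 0.4453
  cell (b,2): −0.09·log₂0.09 = 0.3127
  cell (c,0): −0.15·log₂0.15 = 0.4105
  cell (c,1): −0.39·log₂0.39 = 0.5298
  cell (c,2): −0.02·log₂0.02 = 0.1129
Sum = 2.493 bits.

2.493 bits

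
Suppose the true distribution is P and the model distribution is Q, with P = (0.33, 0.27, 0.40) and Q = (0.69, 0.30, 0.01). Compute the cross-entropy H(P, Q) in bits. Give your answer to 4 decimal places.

H(P,Q) = −Σ p·log₂ q.
  −0.33·log₂(0.69) = 0.17666
  −0.27·log₂(0.30) = 0.46898
  −0.40·log₂(0.01) = 2.65754
H(P,Q) = 3.3032 bits.

3.3032 bits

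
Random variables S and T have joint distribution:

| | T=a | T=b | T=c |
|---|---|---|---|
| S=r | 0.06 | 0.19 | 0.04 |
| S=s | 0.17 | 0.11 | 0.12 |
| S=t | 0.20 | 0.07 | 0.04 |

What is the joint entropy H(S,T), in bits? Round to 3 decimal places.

2.955 bits

H(S,T) = −Σ p(x,y)·log₂ p(x,y) over all 9 cells.
  cell (r,a): −0.06·log₂0.06 = 0.2435
  cell (r,b): −0.19·log₂0.19 = 0.4552
  cell (r,c): −0.04·log₂0.04 = 0.1858
  cell (s,a): −0.17·log₂0.17 = 0.4346
  cell (s,b): −0.11·log₂0.11 = 0.3503
  cell (s,c): −0.12·log₂0.12 = 0.3671
  cell (t,a): −0.20·log₂0.20 = 0.4644
  cell (t,b): −0.07·log₂0.07 = 0.2686
  cell (t,c): −0.04·log₂0.04 = 0.1858
Sum = 2.955 bits.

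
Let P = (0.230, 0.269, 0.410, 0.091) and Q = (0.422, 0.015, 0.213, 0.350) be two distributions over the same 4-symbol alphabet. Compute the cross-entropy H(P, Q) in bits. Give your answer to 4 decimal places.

H(P,Q) = −Σ p·log₂ q.
  −0.230·log₂(0.422) = 0.28628
  −0.269·log₂(0.015) = 1.62984
  −0.410·log₂(0.213) = 0.91474
  −0.091·log₂(0.350) = 0.13783
H(P,Q) = 2.9687 bits.

2.9687 bits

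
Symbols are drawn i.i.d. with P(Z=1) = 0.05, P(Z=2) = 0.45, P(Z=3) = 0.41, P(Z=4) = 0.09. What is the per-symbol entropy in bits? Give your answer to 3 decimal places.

1.575 bits

H(Z) = −Σ p·log₂ p.
  −(0.05)·log₂(0.05) = 0.2161
  −(0.45)·log₂(0.45) = 0.5184
  −(0.41)·log₂(0.41) = 0.5274
  −(0.09)·log₂(0.09) = 0.3127
Sum: 0.2161 + 0.5184 + 0.5274 + 0.3127 = 1.575 bits.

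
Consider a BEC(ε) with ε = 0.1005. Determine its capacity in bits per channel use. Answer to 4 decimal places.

Binary erasure channel: capacity C = 1 − ε.
C = 1 − 0.1005 = 0.8995 bits per channel use.

0.8995 bits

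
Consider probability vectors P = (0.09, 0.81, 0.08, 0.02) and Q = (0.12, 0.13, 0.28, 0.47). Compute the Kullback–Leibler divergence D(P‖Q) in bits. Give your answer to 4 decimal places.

D(P‖Q) = Σ p·log₂(p/q).
  0.09·log₂(0.09/0.12) = -0.03735
  0.81·log₂(0.81/0.13) = 2.13792
  0.08·log₂(0.08/0.28) = -0.14459
  0.02·log₂(0.02/0.47) = -0.09109
D(P‖Q) = 1.8649 bits.

1.8649 bits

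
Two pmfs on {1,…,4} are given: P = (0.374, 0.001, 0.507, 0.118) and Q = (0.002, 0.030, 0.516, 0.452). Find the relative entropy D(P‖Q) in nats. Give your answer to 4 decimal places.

D(P‖Q) = Σ p·ln(p/q).
  0.374·ln(0.374/0.002) = 1.95643
  0.001·ln(0.001/0.030) = -0.00340
  0.507·ln(0.507/0.516) = -0.00892
  0.118·ln(0.118/0.452) = -0.15847
D(P‖Q) = 1.7856 nats.

1.7856 nats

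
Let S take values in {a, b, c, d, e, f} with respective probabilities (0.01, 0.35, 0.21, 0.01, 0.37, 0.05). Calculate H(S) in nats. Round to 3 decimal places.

H(S) = −Σ p·ln p.
  −(0.01)·ln(0.01) = 0.0461
  −(0.35)·ln(0.35) = 0.3674
  −(0.21)·ln(0.21) = 0.3277
  −(0.01)·ln(0.01) = 0.0461
  −(0.37)·ln(0.37) = 0.3679
  −(0.05)·ln(0.05) = 0.1498
Sum: 0.0461 + 0.3674 + 0.3277 + 0.0461 + 0.3679 + 0.1498 = 1.305 nats.

1.305 nats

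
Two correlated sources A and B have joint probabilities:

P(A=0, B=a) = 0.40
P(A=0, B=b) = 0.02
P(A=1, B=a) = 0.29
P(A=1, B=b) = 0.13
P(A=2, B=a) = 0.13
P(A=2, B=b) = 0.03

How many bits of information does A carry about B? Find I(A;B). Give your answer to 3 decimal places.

Marginals: p(A) = (0.4200, 0.4200, 0.1600), p(B) = (0.8200, 0.1800).
I(A;B) = H(A) + H(B) − H(A,B).
H(A) = 1.4743, H(B) = 0.6801, H(A,B) = 2.0766.
I(A;B) = 1.4743 + 0.6801 − 2.0766 = 0.078 bits.

0.078 bits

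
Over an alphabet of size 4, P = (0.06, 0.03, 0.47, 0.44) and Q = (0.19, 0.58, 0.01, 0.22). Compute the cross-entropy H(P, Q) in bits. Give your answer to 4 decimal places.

H(P,Q) = −Σ p·log₂ q.
  −0.06·log₂(0.19) = 0.14376
  −0.03·log₂(0.58) = 0.02358
  −0.47·log₂(0.01) = 3.12261
  −0.44·log₂(0.22) = 0.96115
H(P,Q) = 4.2511 bits.

4.2511 bits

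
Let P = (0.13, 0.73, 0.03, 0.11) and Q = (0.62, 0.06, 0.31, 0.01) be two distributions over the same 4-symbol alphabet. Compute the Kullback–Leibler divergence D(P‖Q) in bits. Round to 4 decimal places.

D(P‖Q) = Σ p·log₂(p/q).
  0.13·log₂(0.13/0.62) = -0.29299
  0.73·log₂(0.73/0.06) = 2.63155
  0.03·log₂(0.03/0.31) = -0.10108
  0.11·log₂(0.11/0.01) = 0.38054
D(P‖Q) = 2.6180 bits.

2.6180 bits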